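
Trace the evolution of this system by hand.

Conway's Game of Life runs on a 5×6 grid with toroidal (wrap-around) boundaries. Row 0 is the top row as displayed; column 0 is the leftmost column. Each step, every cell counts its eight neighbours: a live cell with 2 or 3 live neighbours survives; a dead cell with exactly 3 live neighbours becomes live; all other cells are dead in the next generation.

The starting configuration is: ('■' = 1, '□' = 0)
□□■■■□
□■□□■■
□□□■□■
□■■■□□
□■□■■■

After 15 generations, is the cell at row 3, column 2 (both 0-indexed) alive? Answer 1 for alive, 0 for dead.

k=0  □□■■■□
□■□□■■
□□□■□■
□■■■□□
□■□■■■
k=1  □■□□□□
■□□□□■
□■□■□■
□■□□□■
■■□□□■
k=2  □■□□□□
□■■□■■
□■■□□■
□■□□□■
□■■□□■
k=3  □□□■■■
□□□■■■
□□□■□■
□□□□■■
□■■□□□
k=4  ■□□□□■
■□■□□□
■□□■□□
■□■■■■
■□■□□□
k=5  ■□□□□■
■□□□□□
■□□□□□
■□■□■□
□□■□□□
k=6  ■■□□□■
■■□□□□
■□□□□□
□□□■□■
■□□■□□
k=7  □□■□□■
□□□□□□
■■□□□■
■□□□■■
□■■□□□
k=8  □■■□□□
□■□□□■
□■□□■□
□□■□■□
□■■■■□
k=9  □□□□■□
□■□□□□
■■■■■■
□□□□■■
□□□□■□
k=10  □□□□□□
□■□□□□
□■■■□□
□■■□□□
□□□■■□
k=11  □□□□□□
□■□□□□
■□□■□□
□■□□■□
□□■■□□
k=12  □□■□□□
□□□□□□
■■■□□□
□■□□■□
□□■■□□
k=13  □□■■□□
□□■□□□
■■■□□□
■□□□□□
□■■■□□
k=14  □□□□□□
□□□□□□
■□■□□□
■□□■□□
□■□■□□
k=15  □□□□□□
□□□□□□
□■□□□□
■□□■□□
□□■□□□

0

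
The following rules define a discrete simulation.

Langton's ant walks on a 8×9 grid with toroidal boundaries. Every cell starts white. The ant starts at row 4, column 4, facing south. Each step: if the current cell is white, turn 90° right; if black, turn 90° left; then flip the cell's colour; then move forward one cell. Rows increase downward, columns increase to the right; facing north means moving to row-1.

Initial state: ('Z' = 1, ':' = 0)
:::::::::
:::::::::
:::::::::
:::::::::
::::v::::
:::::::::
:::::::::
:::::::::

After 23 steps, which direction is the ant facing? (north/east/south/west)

t=0: :::::::::
:::::::::
:::::::::
:::::::::
::::v::::
:::::::::
:::::::::
:::::::::
t=1: :::::::::
:::::::::
:::::::::
:::::::::
:::<Z::::
:::::::::
:::::::::
:::::::::
t=2: :::::::::
:::::::::
:::::::::
:::^:::::
:::ZZ::::
:::::::::
:::::::::
:::::::::
t=3: :::::::::
:::::::::
:::::::::
:::Z>::::
:::ZZ::::
:::::::::
:::::::::
:::::::::
t=4: :::::::::
:::::::::
:::::::::
:::ZZ::::
:::Zv::::
:::::::::
:::::::::
:::::::::
t=5: :::::::::
:::::::::
:::::::::
:::ZZ::::
:::Z:>:::
:::::::::
:::::::::
:::::::::
t=6: :::::::::
:::::::::
:::::::::
:::ZZ::::
:::Z:Z:::
:::::v:::
:::::::::
:::::::::
t=7: :::::::::
:::::::::
:::::::::
:::ZZ::::
:::Z:Z:::
::::<Z:::
:::::::::
:::::::::
t=8: :::::::::
:::::::::
:::::::::
:::ZZ::::
:::Z^Z:::
::::ZZ:::
:::::::::
:::::::::
t=9: :::::::::
:::::::::
:::::::::
:::ZZ::::
:::ZZ>:::
::::ZZ:::
:::::::::
:::::::::
t=10: :::::::::
:::::::::
:::::::::
:::ZZ^:::
:::ZZ::::
::::ZZ:::
:::::::::
:::::::::
t=11: :::::::::
:::::::::
:::::::::
:::ZZZ>::
:::ZZ::::
::::ZZ:::
:::::::::
:::::::::
t=12: :::::::::
:::::::::
:::::::::
:::ZZZZ::
:::ZZ:v::
::::ZZ:::
:::::::::
:::::::::
t=13: :::::::::
:::::::::
:::::::::
:::ZZZZ::
:::ZZ<Z::
::::ZZ:::
:::::::::
:::::::::
t=14: :::::::::
:::::::::
:::::::::
:::ZZ^Z::
:::ZZZZ::
::::ZZ:::
:::::::::
:::::::::
t=15: :::::::::
:::::::::
:::::::::
:::Z<:Z::
:::ZZZZ::
::::ZZ:::
:::::::::
:::::::::
t=16: :::::::::
:::::::::
:::::::::
:::Z::Z::
:::ZvZZ::
::::ZZ:::
:::::::::
:::::::::
t=17: :::::::::
:::::::::
:::::::::
:::Z::Z::
:::Z:>Z::
::::ZZ:::
:::::::::
:::::::::
t=18: :::::::::
:::::::::
:::::::::
:::Z:^Z::
:::Z::Z::
::::ZZ:::
:::::::::
:::::::::
t=19: :::::::::
:::::::::
:::::::::
:::Z:Z>::
:::Z::Z::
::::ZZ:::
:::::::::
:::::::::
t=20: :::::::::
:::::::::
::::::^::
:::Z:Z:::
:::Z::Z::
::::ZZ:::
:::::::::
:::::::::
t=21: :::::::::
:::::::::
::::::Z>:
:::Z:Z:::
:::Z::Z::
::::ZZ:::
:::::::::
:::::::::
t=22: :::::::::
:::::::::
::::::ZZ:
:::Z:Z:v:
:::Z::Z::
::::ZZ:::
:::::::::
:::::::::
t=23: :::::::::
:::::::::
::::::ZZ:
:::Z:Z<Z:
:::Z::Z::
::::ZZ:::
:::::::::
:::::::::

west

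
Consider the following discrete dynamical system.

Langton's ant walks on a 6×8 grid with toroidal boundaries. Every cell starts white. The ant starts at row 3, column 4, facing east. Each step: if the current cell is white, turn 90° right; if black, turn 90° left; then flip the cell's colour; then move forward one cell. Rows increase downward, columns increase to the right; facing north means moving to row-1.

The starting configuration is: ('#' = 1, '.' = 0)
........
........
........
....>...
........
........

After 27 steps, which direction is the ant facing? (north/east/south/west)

k=0  ........
........
........
....>...
........
........
k=1  ........
........
........
....#...
....v...
........
k=2  ........
........
........
....#...
...<#...
........
k=3  ........
........
........
...^#...
...##...
........
k=4  ........
........
........
...#>...
...##...
........
k=5  ........
........
....^...
...#....
...##...
........
k=6  ........
........
....#>..
...#....
...##...
........
k=7  ........
........
....##..
...#.v..
...##...
........
k=8  ........
........
....##..
...#<#..
...##...
........
k=9  ........
........
....^#..
...###..
...##...
........
k=10  ........
........
...<.#..
...###..
...##...
........
k=11  ........
...^....
...#.#..
...###..
...##...
........
k=12  ........
...#>...
...#.#..
...###..
...##...
........
k=13  ........
...##...
...#v#..
...###..
...##...
........
k=14  ........
...##...
...<##..
...###..
...##...
........
k=15  ........
...##...
....##..
...v##..
...##...
........
k=16  ........
...##...
....##..
....>#..
...##...
........
k=17  ........
...##...
....^#..
.....#..
...##...
........
k=18  ........
...##...
...<.#..
.....#..
...##...
........
k=19  ........
...^#...
...#.#..
.....#..
...##...
........
k=20  ........
..<.#...
...#.#..
.....#..
...##...
........
k=21  ..^.....
..#.#...
...#.#..
.....#..
...##...
........
k=22  ..#>....
..#.#...
...#.#..
.....#..
...##...
........
k=23  ..##....
..#v#...
...#.#..
.....#..
...##...
........
k=24  ..##....
..<##...
...#.#..
.....#..
...##...
........
k=25  ..##....
...##...
..v#.#..
.....#..
...##...
........
k=26  ..##....
...##...
.<##.#..
.....#..
...##...
........
k=27  ..##....
.^.##...
.###.#..
.....#..
...##...
........

north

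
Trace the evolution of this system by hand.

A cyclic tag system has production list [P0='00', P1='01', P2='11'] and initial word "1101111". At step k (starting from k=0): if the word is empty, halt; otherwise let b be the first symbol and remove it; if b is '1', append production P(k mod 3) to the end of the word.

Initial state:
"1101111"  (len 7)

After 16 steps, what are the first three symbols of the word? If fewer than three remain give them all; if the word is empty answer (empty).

100

[0] "1101111"  (len 7)
[1] "10111100"  (len 8)
[2] "011110001"  (len 9)
[3] "11110001"  (len 8)
[4] "111000100"  (len 9)
[5] "1100010001"  (len 10)
[6] "10001000111"  (len 11)
[7] "000100011100"  (len 12)
[8] "00100011100"  (len 11)
[9] "0100011100"  (len 10)
[10] "100011100"  (len 9)
[11] "0001110001"  (len 10)
[12] "001110001"  (len 9)
[13] "01110001"  (len 8)
[14] "1110001"  (len 7)
[15] "11000111"  (len 8)
[16] "100011100"  (len 9)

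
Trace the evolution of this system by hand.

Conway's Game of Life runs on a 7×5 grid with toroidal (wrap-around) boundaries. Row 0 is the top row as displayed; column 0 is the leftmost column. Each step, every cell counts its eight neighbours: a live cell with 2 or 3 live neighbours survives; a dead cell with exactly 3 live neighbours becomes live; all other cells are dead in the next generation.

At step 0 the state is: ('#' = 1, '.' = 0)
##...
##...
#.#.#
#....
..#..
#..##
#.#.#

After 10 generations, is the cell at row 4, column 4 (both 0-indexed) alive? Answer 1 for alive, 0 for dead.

0

gen 0: ##...
##...
#.#.#
#....
..#..
#..##
#.#.#
gen 1: ..#..
..#..
....#
#..##
##.#.
#.#..
..#..
gen 2: .###.
...#.
#...#
.###.
...#.
#.###
..##.
gen 3: .#..#
##.#.
##..#
####.
#....
.#...
#....
gen 4: .##.#
...#.
.....
..##.
#...#
##...
##...
gen 5: .####
..##.
..##.
...##
#.###
.....
....#
gen 6: ##..#
.....
.....
##...
#.#..
#....
#.#.#
gen 7: .#.##
#....
.....
##...
#...#
#..#.
...#.
gen 8: #.###
#...#
##...
##..#
.....
#..#.
#..#.
gen 9: ..#..
..#..
.....
.#..#
.#...
.....
#....
gen 10: .#...
.....
.....
#....
#....
.....
.....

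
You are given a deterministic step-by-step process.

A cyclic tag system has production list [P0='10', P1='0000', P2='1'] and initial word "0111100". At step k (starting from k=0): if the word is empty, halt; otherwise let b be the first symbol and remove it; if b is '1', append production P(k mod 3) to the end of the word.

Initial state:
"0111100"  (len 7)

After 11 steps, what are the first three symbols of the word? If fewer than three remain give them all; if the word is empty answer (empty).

110

[0] "0111100"  (len 7)
[1] "111100"  (len 6)
[2] "111000000"  (len 9)
[3] "110000001"  (len 9)
[4] "1000000110"  (len 10)
[5] "0000001100000"  (len 13)
[6] "000001100000"  (len 12)
[7] "00001100000"  (len 11)
[8] "0001100000"  (len 10)
[9] "001100000"  (len 9)
[10] "01100000"  (len 8)
[11] "1100000"  (len 7)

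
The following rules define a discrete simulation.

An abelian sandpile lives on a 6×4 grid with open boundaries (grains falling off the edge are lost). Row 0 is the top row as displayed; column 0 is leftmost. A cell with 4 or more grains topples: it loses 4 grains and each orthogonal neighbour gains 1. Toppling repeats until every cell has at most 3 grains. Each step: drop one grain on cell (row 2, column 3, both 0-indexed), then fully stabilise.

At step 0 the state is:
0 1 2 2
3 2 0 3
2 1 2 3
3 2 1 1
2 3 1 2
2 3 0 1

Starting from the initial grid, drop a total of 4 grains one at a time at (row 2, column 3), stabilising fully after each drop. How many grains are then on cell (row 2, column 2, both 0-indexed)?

0

t=0: 0 1 2 2
3 2 0 3
2 1 2 3
3 2 1 1
2 3 1 2
2 3 0 1
t=1: 0 1 2 3
3 2 1 0
2 1 3 1
3 2 1 2
2 3 1 2
2 3 0 1
t=2: 0 1 2 3
3 2 1 0
2 1 3 2
3 2 1 2
2 3 1 2
2 3 0 1
t=3: 0 1 2 3
3 2 1 0
2 1 3 3
3 2 1 2
2 3 1 2
2 3 0 1
t=4: 0 1 2 3
3 2 2 1
2 2 0 1
3 2 2 3
2 3 1 2
2 3 0 1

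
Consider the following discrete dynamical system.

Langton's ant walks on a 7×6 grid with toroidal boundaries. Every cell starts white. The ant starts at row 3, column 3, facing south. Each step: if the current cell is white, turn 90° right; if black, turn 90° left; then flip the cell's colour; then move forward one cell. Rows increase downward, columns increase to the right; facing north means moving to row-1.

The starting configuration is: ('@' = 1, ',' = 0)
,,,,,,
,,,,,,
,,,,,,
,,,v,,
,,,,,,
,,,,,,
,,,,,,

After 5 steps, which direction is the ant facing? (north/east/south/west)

east

0) ,,,,,,
,,,,,,
,,,,,,
,,,v,,
,,,,,,
,,,,,,
,,,,,,
1) ,,,,,,
,,,,,,
,,,,,,
,,<@,,
,,,,,,
,,,,,,
,,,,,,
2) ,,,,,,
,,,,,,
,,^,,,
,,@@,,
,,,,,,
,,,,,,
,,,,,,
3) ,,,,,,
,,,,,,
,,@>,,
,,@@,,
,,,,,,
,,,,,,
,,,,,,
4) ,,,,,,
,,,,,,
,,@@,,
,,@v,,
,,,,,,
,,,,,,
,,,,,,
5) ,,,,,,
,,,,,,
,,@@,,
,,@,>,
,,,,,,
,,,,,,
,,,,,,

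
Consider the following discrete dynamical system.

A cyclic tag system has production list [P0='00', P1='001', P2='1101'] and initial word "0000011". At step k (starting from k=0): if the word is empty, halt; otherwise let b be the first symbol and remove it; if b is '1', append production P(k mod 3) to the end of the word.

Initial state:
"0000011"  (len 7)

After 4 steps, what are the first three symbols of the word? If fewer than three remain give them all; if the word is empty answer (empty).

[0] "0000011"  (len 7)
[1] "000011"  (len 6)
[2] "00011"  (len 5)
[3] "0011"  (len 4)
[4] "011"  (len 3)

011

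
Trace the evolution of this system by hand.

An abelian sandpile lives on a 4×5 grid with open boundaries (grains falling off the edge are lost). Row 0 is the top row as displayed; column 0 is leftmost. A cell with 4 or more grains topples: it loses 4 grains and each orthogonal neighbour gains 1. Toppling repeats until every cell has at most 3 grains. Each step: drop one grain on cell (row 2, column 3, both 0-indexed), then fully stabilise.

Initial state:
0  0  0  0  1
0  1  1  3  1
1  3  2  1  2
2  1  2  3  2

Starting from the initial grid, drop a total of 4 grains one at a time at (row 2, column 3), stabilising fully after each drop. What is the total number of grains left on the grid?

29

t=0: 0  0  0  0  1
0  1  1  3  1
1  3  2  1  2
2  1  2  3  2
t=1: 0  0  0  0  1
0  1  1  3  1
1  3  2  2  2
2  1  2  3  2
t=2: 0  0  0  0  1
0  1  1  3  1
1  3  2  3  2
2  1  2  3  2
t=3: 0  0  0  1  1
0  1  2  0  2
1  3  3  2  3
2  1  3  0  3
t=4: 0  0  0  1  1
0  1  2  0  2
1  3  3  3  3
2  1  3  0  3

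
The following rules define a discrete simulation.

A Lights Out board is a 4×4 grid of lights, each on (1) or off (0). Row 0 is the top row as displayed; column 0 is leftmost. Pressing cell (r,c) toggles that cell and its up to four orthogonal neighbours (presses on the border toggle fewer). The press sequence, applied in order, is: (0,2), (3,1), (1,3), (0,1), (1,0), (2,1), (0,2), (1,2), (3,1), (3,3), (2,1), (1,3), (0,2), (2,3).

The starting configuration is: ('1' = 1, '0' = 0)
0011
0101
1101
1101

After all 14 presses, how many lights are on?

step 0: 0011
0101
1101
1101
step 1: 0100
0111
1101
1101
step 2: 0100
0111
1001
0011
step 3: 0101
0100
1000
0011
step 4: 1011
0000
1000
0011
step 5: 0011
1100
0000
0011
step 6: 0011
1000
1110
0111
step 7: 0100
1010
1110
0111
step 8: 0110
1101
1100
0111
step 9: 0110
1101
1000
1001
step 10: 0110
1101
1001
1010
step 11: 0110
1001
0111
1110
step 12: 0111
1010
0110
1110
step 13: 0000
1000
0110
1110
step 14: 0000
1001
0101
1111

8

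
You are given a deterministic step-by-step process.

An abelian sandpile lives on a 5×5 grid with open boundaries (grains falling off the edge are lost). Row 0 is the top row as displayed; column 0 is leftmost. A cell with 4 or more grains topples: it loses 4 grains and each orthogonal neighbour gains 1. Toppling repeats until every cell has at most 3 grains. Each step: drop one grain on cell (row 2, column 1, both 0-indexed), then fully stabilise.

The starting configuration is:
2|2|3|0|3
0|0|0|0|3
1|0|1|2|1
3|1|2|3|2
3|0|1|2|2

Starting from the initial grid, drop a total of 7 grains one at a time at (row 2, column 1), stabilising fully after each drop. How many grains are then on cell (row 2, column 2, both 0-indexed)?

t=0: 2|2|3|0|3
0|0|0|0|3
1|0|1|2|1
3|1|2|3|2
3|0|1|2|2
t=1: 2|2|3|0|3
0|0|0|0|3
1|1|1|2|1
3|1|2|3|2
3|0|1|2|2
t=2: 2|2|3|0|3
0|0|0|0|3
1|2|1|2|1
3|1|2|3|2
3|0|1|2|2
t=3: 2|2|3|0|3
0|0|0|0|3
1|3|1|2|1
3|1|2|3|2
3|0|1|2|2
t=4: 2|2|3|0|3
0|1|0|0|3
2|0|2|2|1
3|2|2|3|2
3|0|1|2|2
t=5: 2|2|3|0|3
0|1|0|0|3
2|1|2|2|1
3|2|2|3|2
3|0|1|2|2
t=6: 2|2|3|0|3
0|1|0|0|3
2|2|2|2|1
3|2|2|3|2
3|0|1|2|2
t=7: 2|2|3|0|3
0|1|0|0|3
2|3|2|2|1
3|2|2|3|2
3|0|1|2|2

2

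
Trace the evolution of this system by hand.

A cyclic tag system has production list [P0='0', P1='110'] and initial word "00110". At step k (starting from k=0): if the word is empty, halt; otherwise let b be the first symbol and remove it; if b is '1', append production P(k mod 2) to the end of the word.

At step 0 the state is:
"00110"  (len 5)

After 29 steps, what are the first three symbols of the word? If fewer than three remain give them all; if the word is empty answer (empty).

0) "00110"  (len 5)
1) "0110"  (len 4)
2) "110"  (len 3)
3) "100"  (len 3)
4) "00110"  (len 5)
5) "0110"  (len 4)
6) "110"  (len 3)
7) "100"  (len 3)
8) "00110"  (len 5)
9) "0110"  (len 4)
10) "110"  (len 3)
11) "100"  (len 3)
12) "00110"  (len 5)
13) "0110"  (len 4)
14) "110"  (len 3)
15) "100"  (len 3)
16) "00110"  (len 5)
17) "0110"  (len 4)
18) "110"  (len 3)
19) "100"  (len 3)
20) "00110"  (len 5)
21) "0110"  (len 4)
22) "110"  (len 3)
23) "100"  (len 3)
24) "00110"  (len 5)
25) "0110"  (len 4)
26) "110"  (len 3)
27) "100"  (len 3)
28) "00110"  (len 5)
29) "0110"  (len 4)

011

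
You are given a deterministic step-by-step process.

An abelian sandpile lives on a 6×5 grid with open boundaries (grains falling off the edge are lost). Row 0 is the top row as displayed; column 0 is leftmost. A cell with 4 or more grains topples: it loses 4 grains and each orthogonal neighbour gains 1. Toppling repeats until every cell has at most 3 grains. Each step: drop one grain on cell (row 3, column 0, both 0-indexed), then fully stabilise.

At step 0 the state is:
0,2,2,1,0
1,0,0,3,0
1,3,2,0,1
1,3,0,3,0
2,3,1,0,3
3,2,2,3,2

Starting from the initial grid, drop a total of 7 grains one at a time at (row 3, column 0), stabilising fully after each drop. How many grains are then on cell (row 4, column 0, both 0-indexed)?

gen 0: 0,2,2,1,0
1,0,0,3,0
1,3,2,0,1
1,3,0,3,0
2,3,1,0,3
3,2,2,3,2
gen 1: 0,2,2,1,0
1,0,0,3,0
1,3,2,0,1
2,3,0,3,0
2,3,1,0,3
3,2,2,3,2
gen 2: 0,2,2,1,0
1,0,0,3,0
1,3,2,0,1
3,3,0,3,0
2,3,1,0,3
3,2,2,3,2
gen 3: 0,2,2,1,0
1,1,0,3,0
3,0,3,0,1
2,2,1,3,0
1,2,2,0,3
1,0,3,3,2
gen 4: 0,2,2,1,0
1,1,0,3,0
3,0,3,0,1
3,2,1,3,0
1,2,2,0,3
1,0,3,3,2
gen 5: 0,2,2,1,0
2,1,0,3,0
0,1,3,0,1
1,3,1,3,0
2,2,2,0,3
1,0,3,3,2
gen 6: 0,2,2,1,0
2,1,0,3,0
0,1,3,0,1
2,3,1,3,0
2,2,2,0,3
1,0,3,3,2
gen 7: 0,2,2,1,0
2,1,0,3,0
0,1,3,0,1
3,3,1,3,0
2,2,2,0,3
1,0,3,3,2

2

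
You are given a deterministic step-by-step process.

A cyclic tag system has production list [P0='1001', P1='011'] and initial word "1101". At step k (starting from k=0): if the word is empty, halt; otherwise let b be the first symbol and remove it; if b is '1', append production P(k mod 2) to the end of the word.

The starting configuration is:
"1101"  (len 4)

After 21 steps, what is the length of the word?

28

gen 0: "1101"  (len 4)
gen 1: "1011001"  (len 7)
gen 2: "011001011"  (len 9)
gen 3: "11001011"  (len 8)
gen 4: "1001011011"  (len 10)
gen 5: "0010110111001"  (len 13)
gen 6: "010110111001"  (len 12)
gen 7: "10110111001"  (len 11)
gen 8: "0110111001011"  (len 13)
gen 9: "110111001011"  (len 12)
gen 10: "10111001011011"  (len 14)
gen 11: "01110010110111001"  (len 17)
gen 12: "1110010110111001"  (len 16)
gen 13: "1100101101110011001"  (len 19)
gen 14: "100101101110011001011"  (len 21)
gen 15: "001011011100110010111001"  (len 24)
gen 16: "01011011100110010111001"  (len 23)
gen 17: "1011011100110010111001"  (len 22)
gen 18: "011011100110010111001011"  (len 24)
gen 19: "11011100110010111001011"  (len 23)
gen 20: "1011100110010111001011011"  (len 25)
gen 21: "0111001100101110010110111001"  (len 28)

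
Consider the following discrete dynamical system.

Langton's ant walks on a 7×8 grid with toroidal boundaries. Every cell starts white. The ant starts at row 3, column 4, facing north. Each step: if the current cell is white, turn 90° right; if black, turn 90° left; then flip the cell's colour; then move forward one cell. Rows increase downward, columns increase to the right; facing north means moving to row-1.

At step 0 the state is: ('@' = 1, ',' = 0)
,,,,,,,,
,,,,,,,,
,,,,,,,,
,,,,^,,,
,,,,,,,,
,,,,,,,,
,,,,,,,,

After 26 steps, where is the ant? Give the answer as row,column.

0) ,,,,,,,,
,,,,,,,,
,,,,,,,,
,,,,^,,,
,,,,,,,,
,,,,,,,,
,,,,,,,,
1) ,,,,,,,,
,,,,,,,,
,,,,,,,,
,,,,@>,,
,,,,,,,,
,,,,,,,,
,,,,,,,,
2) ,,,,,,,,
,,,,,,,,
,,,,,,,,
,,,,@@,,
,,,,,v,,
,,,,,,,,
,,,,,,,,
3) ,,,,,,,,
,,,,,,,,
,,,,,,,,
,,,,@@,,
,,,,<@,,
,,,,,,,,
,,,,,,,,
4) ,,,,,,,,
,,,,,,,,
,,,,,,,,
,,,,^@,,
,,,,@@,,
,,,,,,,,
,,,,,,,,
5) ,,,,,,,,
,,,,,,,,
,,,,,,,,
,,,<,@,,
,,,,@@,,
,,,,,,,,
,,,,,,,,
6) ,,,,,,,,
,,,,,,,,
,,,^,,,,
,,,@,@,,
,,,,@@,,
,,,,,,,,
,,,,,,,,
7) ,,,,,,,,
,,,,,,,,
,,,@>,,,
,,,@,@,,
,,,,@@,,
,,,,,,,,
,,,,,,,,
8) ,,,,,,,,
,,,,,,,,
,,,@@,,,
,,,@v@,,
,,,,@@,,
,,,,,,,,
,,,,,,,,
9) ,,,,,,,,
,,,,,,,,
,,,@@,,,
,,,<@@,,
,,,,@@,,
,,,,,,,,
,,,,,,,,
10) ,,,,,,,,
,,,,,,,,
,,,@@,,,
,,,,@@,,
,,,v@@,,
,,,,,,,,
,,,,,,,,
11) ,,,,,,,,
,,,,,,,,
,,,@@,,,
,,,,@@,,
,,<@@@,,
,,,,,,,,
,,,,,,,,
12) ,,,,,,,,
,,,,,,,,
,,,@@,,,
,,^,@@,,
,,@@@@,,
,,,,,,,,
,,,,,,,,
13) ,,,,,,,,
,,,,,,,,
,,,@@,,,
,,@>@@,,
,,@@@@,,
,,,,,,,,
,,,,,,,,
14) ,,,,,,,,
,,,,,,,,
,,,@@,,,
,,@@@@,,
,,@v@@,,
,,,,,,,,
,,,,,,,,
15) ,,,,,,,,
,,,,,,,,
,,,@@,,,
,,@@@@,,
,,@,>@,,
,,,,,,,,
,,,,,,,,
16) ,,,,,,,,
,,,,,,,,
,,,@@,,,
,,@@^@,,
,,@,,@,,
,,,,,,,,
,,,,,,,,
17) ,,,,,,,,
,,,,,,,,
,,,@@,,,
,,@<,@,,
,,@,,@,,
,,,,,,,,
,,,,,,,,
18) ,,,,,,,,
,,,,,,,,
,,,@@,,,
,,@,,@,,
,,@v,@,,
,,,,,,,,
,,,,,,,,
19) ,,,,,,,,
,,,,,,,,
,,,@@,,,
,,@,,@,,
,,<@,@,,
,,,,,,,,
,,,,,,,,
20) ,,,,,,,,
,,,,,,,,
,,,@@,,,
,,@,,@,,
,,,@,@,,
,,v,,,,,
,,,,,,,,
21) ,,,,,,,,
,,,,,,,,
,,,@@,,,
,,@,,@,,
,,,@,@,,
,<@,,,,,
,,,,,,,,
22) ,,,,,,,,
,,,,,,,,
,,,@@,,,
,,@,,@,,
,^,@,@,,
,@@,,,,,
,,,,,,,,
23) ,,,,,,,,
,,,,,,,,
,,,@@,,,
,,@,,@,,
,@>@,@,,
,@@,,,,,
,,,,,,,,
24) ,,,,,,,,
,,,,,,,,
,,,@@,,,
,,@,,@,,
,@@@,@,,
,@v,,,,,
,,,,,,,,
25) ,,,,,,,,
,,,,,,,,
,,,@@,,,
,,@,,@,,
,@@@,@,,
,@,>,,,,
,,,,,,,,
26) ,,,,,,,,
,,,,,,,,
,,,@@,,,
,,@,,@,,
,@@@,@,,
,@,@,,,,
,,,v,,,,

6,3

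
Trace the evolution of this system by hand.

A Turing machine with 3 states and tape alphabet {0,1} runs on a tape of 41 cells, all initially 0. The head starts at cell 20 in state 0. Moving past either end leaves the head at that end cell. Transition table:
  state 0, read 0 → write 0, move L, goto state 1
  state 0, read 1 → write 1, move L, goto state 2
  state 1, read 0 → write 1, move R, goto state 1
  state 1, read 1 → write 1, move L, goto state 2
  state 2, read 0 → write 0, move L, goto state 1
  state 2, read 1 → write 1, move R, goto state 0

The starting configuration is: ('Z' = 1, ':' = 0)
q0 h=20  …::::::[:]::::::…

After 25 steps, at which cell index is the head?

40

t=0: q0 h=20  …::::::[:]::::::…
t=1: q1 h=19  …::::::[:]::::::…
t=2: q1 h=20  …:::::Z[:]::::::…
t=3: q1 h=21  …::::ZZ[:]::::::…
t=4: q1 h=22  …:::ZZZ[:]::::::…
t=5: q1 h=23  …::ZZZZ[:]::::::…
t=6: q1 h=24  …:ZZZZZ[:]::::::…
t=7: q1 h=25  …ZZZZZZ[:]::::::…
t=8: q1 h=26  …ZZZZZZ[:]::::::…
t=9: q1 h=27  …ZZZZZZ[:]::::::…
t=10: q1 h=28  …ZZZZZZ[:]::::::…
t=11: q1 h=29  …ZZZZZZ[:]::::::…
t=12: q1 h=30  …ZZZZZZ[:]::::::…
t=13: q1 h=31  …ZZZZZZ[:]::::::…
t=14: q1 h=32  …ZZZZZZ[:]::::::…
t=15: q1 h=33  …ZZZZZZ[:]::::::…
t=16: q1 h=34  …ZZZZZZ[:]::::::|
t=17: q1 h=35  …ZZZZZZ[:]:::::|
t=18: q1 h=36  …ZZZZZZ[:]::::|
t=19: q1 h=37  …ZZZZZZ[:]:::|
t=20: q1 h=38  …ZZZZZZ[:]::|
t=21: q1 h=39  …ZZZZZZ[:]:|
t=22: q1 h=40  …ZZZZZZ[:]|
t=23: q1 h=40  …ZZZZZZ[Z]|
t=24: q2 h=39  …ZZZZZZ[Z]Z|
t=25: q0 h=40  …ZZZZZZ[Z]|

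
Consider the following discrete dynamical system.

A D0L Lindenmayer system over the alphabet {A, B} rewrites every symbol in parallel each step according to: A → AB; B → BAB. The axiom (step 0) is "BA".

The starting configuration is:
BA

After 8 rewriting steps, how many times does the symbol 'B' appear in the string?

k=0  BA
k=1  BABAB
k=2  BABABBABABBAB
k=3  BABABBABABBABBABABBABABBABBABABBAB
k=4  BABABBABABBABBABABBABABBABBABABBABBABABBABABBABBABABBABABBABBABABBABBABABBABABBABBABABBAB
k=5  BABABBABABBABBABABBABABBABBABABBABBABABBABABBABBABABBABABB…BABBABABBABABBABBABABBABABBABBABABBABBABABBABABBABBABABBAB  (len 233)
k=6  BABABBABABBABBABABBABABBABBABABBABBABABBABABBABBABABBABABB…BABBABABBABABBABBABABBABABBABBABABBABBABABBABABBABBABABBAB  (len 610)
k=7  BABABBABABBABBABABBABABBABBABABBABBABABBABABBABBABABBABABB…BABBABABBABABBABBABABBABABBABBABABBABBABABBABABBABBABABBAB  (len 1597)
k=8  BABABBABABBABBABABBABABBABBABABBABBABABBABABBABBABABBABABB…BABBABABBABABBABBABABBABABBABBABABBABBABABBABABBABBABABBAB  (len 4181)

2584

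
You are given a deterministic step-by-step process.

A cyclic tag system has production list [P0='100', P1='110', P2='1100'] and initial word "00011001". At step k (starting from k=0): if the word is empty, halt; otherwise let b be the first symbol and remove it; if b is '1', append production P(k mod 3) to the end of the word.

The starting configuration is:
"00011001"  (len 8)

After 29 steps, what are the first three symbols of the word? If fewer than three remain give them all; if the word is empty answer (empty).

100

[0] "00011001"  (len 8)
[1] "0011001"  (len 7)
[2] "011001"  (len 6)
[3] "11001"  (len 5)
[4] "1001100"  (len 7)
[5] "001100110"  (len 9)
[6] "01100110"  (len 8)
[7] "1100110"  (len 7)
[8] "100110110"  (len 9)
[9] "001101101100"  (len 12)
[10] "01101101100"  (len 11)
[11] "1101101100"  (len 10)
[12] "1011011001100"  (len 13)
[13] "011011001100100"  (len 15)
[14] "11011001100100"  (len 14)
[15] "10110011001001100"  (len 17)
[16] "0110011001001100100"  (len 19)
[17] "110011001001100100"  (len 18)
[18] "100110010011001001100"  (len 21)
[19] "00110010011001001100100"  (len 23)
[20] "0110010011001001100100"  (len 22)
[21] "110010011001001100100"  (len 21)
[22] "10010011001001100100100"  (len 23)
[23] "0010011001001100100100110"  (len 25)
[24] "010011001001100100100110"  (len 24)
[25] "10011001001100100100110"  (len 23)
[26] "0011001001100100100110110"  (len 25)
[27] "011001001100100100110110"  (len 24)
[28] "11001001100100100110110"  (len 23)
[29] "1001001100100100110110110"  (len 25)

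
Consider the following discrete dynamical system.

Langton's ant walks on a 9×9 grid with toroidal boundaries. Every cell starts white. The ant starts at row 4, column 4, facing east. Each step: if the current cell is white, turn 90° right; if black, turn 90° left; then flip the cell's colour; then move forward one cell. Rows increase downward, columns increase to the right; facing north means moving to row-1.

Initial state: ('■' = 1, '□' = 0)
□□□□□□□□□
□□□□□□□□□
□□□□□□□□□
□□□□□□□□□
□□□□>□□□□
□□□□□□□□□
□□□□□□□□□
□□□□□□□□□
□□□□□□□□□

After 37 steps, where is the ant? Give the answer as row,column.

0) □□□□□□□□□
□□□□□□□□□
□□□□□□□□□
□□□□□□□□□
□□□□>□□□□
□□□□□□□□□
□□□□□□□□□
□□□□□□□□□
□□□□□□□□□
1) □□□□□□□□□
□□□□□□□□□
□□□□□□□□□
□□□□□□□□□
□□□□■□□□□
□□□□v□□□□
□□□□□□□□□
□□□□□□□□□
□□□□□□□□□
2) □□□□□□□□□
□□□□□□□□□
□□□□□□□□□
□□□□□□□□□
□□□□■□□□□
□□□<■□□□□
□□□□□□□□□
□□□□□□□□□
□□□□□□□□□
3) □□□□□□□□□
□□□□□□□□□
□□□□□□□□□
□□□□□□□□□
□□□^■□□□□
□□□■■□□□□
□□□□□□□□□
□□□□□□□□□
□□□□□□□□□
4) □□□□□□□□□
□□□□□□□□□
□□□□□□□□□
□□□□□□□□□
□□□■>□□□□
□□□■■□□□□
□□□□□□□□□
□□□□□□□□□
□□□□□□□□□
5) □□□□□□□□□
□□□□□□□□□
□□□□□□□□□
□□□□^□□□□
□□□■□□□□□
□□□■■□□□□
□□□□□□□□□
□□□□□□□□□
□□□□□□□□□
6) □□□□□□□□□
□□□□□□□□□
□□□□□□□□□
□□□□■>□□□
□□□■□□□□□
□□□■■□□□□
□□□□□□□□□
□□□□□□□□□
□□□□□□□□□
7) □□□□□□□□□
□□□□□□□□□
□□□□□□□□□
□□□□■■□□□
□□□■□v□□□
□□□■■□□□□
□□□□□□□□□
□□□□□□□□□
□□□□□□□□□
8) □□□□□□□□□
□□□□□□□□□
□□□□□□□□□
□□□□■■□□□
□□□■<■□□□
□□□■■□□□□
□□□□□□□□□
□□□□□□□□□
□□□□□□□□□
9) □□□□□□□□□
□□□□□□□□□
□□□□□□□□□
□□□□^■□□□
□□□■■■□□□
□□□■■□□□□
□□□□□□□□□
□□□□□□□□□
□□□□□□□□□
10) □□□□□□□□□
□□□□□□□□□
□□□□□□□□□
□□□<□■□□□
□□□■■■□□□
□□□■■□□□□
□□□□□□□□□
□□□□□□□□□
□□□□□□□□□
11) □□□□□□□□□
□□□□□□□□□
□□□^□□□□□
□□□■□■□□□
□□□■■■□□□
□□□■■□□□□
□□□□□□□□□
□□□□□□□□□
□□□□□□□□□
12) □□□□□□□□□
□□□□□□□□□
□□□■>□□□□
□□□■□■□□□
□□□■■■□□□
□□□■■□□□□
□□□□□□□□□
□□□□□□□□□
□□□□□□□□□
13) □□□□□□□□□
□□□□□□□□□
□□□■■□□□□
□□□■v■□□□
□□□■■■□□□
□□□■■□□□□
□□□□□□□□□
□□□□□□□□□
□□□□□□□□□
14) □□□□□□□□□
□□□□□□□□□
□□□■■□□□□
□□□<■■□□□
□□□■■■□□□
□□□■■□□□□
□□□□□□□□□
□□□□□□□□□
□□□□□□□□□
15) □□□□□□□□□
□□□□□□□□□
□□□■■□□□□
□□□□■■□□□
□□□v■■□□□
□□□■■□□□□
□□□□□□□□□
□□□□□□□□□
□□□□□□□□□
16) □□□□□□□□□
□□□□□□□□□
□□□■■□□□□
□□□□■■□□□
□□□□>■□□□
□□□■■□□□□
□□□□□□□□□
□□□□□□□□□
□□□□□□□□□
17) □□□□□□□□□
□□□□□□□□□
□□□■■□□□□
□□□□^■□□□
□□□□□■□□□
□□□■■□□□□
□□□□□□□□□
□□□□□□□□□
□□□□□□□□□
18) □□□□□□□□□
□□□□□□□□□
□□□■■□□□□
□□□<□■□□□
□□□□□■□□□
□□□■■□□□□
□□□□□□□□□
□□□□□□□□□
□□□□□□□□□
19) □□□□□□□□□
□□□□□□□□□
□□□^■□□□□
□□□■□■□□□
□□□□□■□□□
□□□■■□□□□
□□□□□□□□□
□□□□□□□□□
□□□□□□□□□
20) □□□□□□□□□
□□□□□□□□□
□□<□■□□□□
□□□■□■□□□
□□□□□■□□□
□□□■■□□□□
□□□□□□□□□
□□□□□□□□□
□□□□□□□□□
21) □□□□□□□□□
□□^□□□□□□
□□■□■□□□□
□□□■□■□□□
□□□□□■□□□
□□□■■□□□□
□□□□□□□□□
□□□□□□□□□
□□□□□□□□□
22) □□□□□□□□□
□□■>□□□□□
□□■□■□□□□
□□□■□■□□□
□□□□□■□□□
□□□■■□□□□
□□□□□□□□□
□□□□□□□□□
□□□□□□□□□
23) □□□□□□□□□
□□■■□□□□□
□□■v■□□□□
□□□■□■□□□
□□□□□■□□□
□□□■■□□□□
□□□□□□□□□
□□□□□□□□□
□□□□□□□□□
24) □□□□□□□□□
□□■■□□□□□
□□<■■□□□□
□□□■□■□□□
□□□□□■□□□
□□□■■□□□□
□□□□□□□□□
□□□□□□□□□
□□□□□□□□□
25) □□□□□□□□□
□□■■□□□□□
□□□■■□□□□
□□v■□■□□□
□□□□□■□□□
□□□■■□□□□
□□□□□□□□□
□□□□□□□□□
□□□□□□□□□
26) □□□□□□□□□
□□■■□□□□□
□□□■■□□□□
□<■■□■□□□
□□□□□■□□□
□□□■■□□□□
□□□□□□□□□
□□□□□□□□□
□□□□□□□□□
27) □□□□□□□□□
□□■■□□□□□
□^□■■□□□□
□■■■□■□□□
□□□□□■□□□
□□□■■□□□□
□□□□□□□□□
□□□□□□□□□
□□□□□□□□□
28) □□□□□□□□□
□□■■□□□□□
□■>■■□□□□
□■■■□■□□□
□□□□□■□□□
□□□■■□□□□
□□□□□□□□□
□□□□□□□□□
□□□□□□□□□
29) □□□□□□□□□
□□■■□□□□□
□■■■■□□□□
□■v■□■□□□
□□□□□■□□□
□□□■■□□□□
□□□□□□□□□
□□□□□□□□□
□□□□□□□□□
30) □□□□□□□□□
□□■■□□□□□
□■■■■□□□□
□■□>□■□□□
□□□□□■□□□
□□□■■□□□□
□□□□□□□□□
□□□□□□□□□
□□□□□□□□□
31) □□□□□□□□□
□□■■□□□□□
□■■^■□□□□
□■□□□■□□□
□□□□□■□□□
□□□■■□□□□
□□□□□□□□□
□□□□□□□□□
□□□□□□□□□
32) □□□□□□□□□
□□■■□□□□□
□■<□■□□□□
□■□□□■□□□
□□□□□■□□□
□□□■■□□□□
□□□□□□□□□
□□□□□□□□□
□□□□□□□□□
33) □□□□□□□□□
□□■■□□□□□
□■□□■□□□□
□■v□□■□□□
□□□□□■□□□
□□□■■□□□□
□□□□□□□□□
□□□□□□□□□
□□□□□□□□□
34) □□□□□□□□□
□□■■□□□□□
□■□□■□□□□
□<■□□■□□□
□□□□□■□□□
□□□■■□□□□
□□□□□□□□□
□□□□□□□□□
□□□□□□□□□
35) □□□□□□□□□
□□■■□□□□□
□■□□■□□□□
□□■□□■□□□
□v□□□■□□□
□□□■■□□□□
□□□□□□□□□
□□□□□□□□□
□□□□□□□□□
36) □□□□□□□□□
□□■■□□□□□
□■□□■□□□□
□□■□□■□□□
<■□□□■□□□
□□□■■□□□□
□□□□□□□□□
□□□□□□□□□
□□□□□□□□□
37) □□□□□□□□□
□□■■□□□□□
□■□□■□□□□
^□■□□■□□□
■■□□□■□□□
□□□■■□□□□
□□□□□□□□□
□□□□□□□□□
□□□□□□□□□

3,0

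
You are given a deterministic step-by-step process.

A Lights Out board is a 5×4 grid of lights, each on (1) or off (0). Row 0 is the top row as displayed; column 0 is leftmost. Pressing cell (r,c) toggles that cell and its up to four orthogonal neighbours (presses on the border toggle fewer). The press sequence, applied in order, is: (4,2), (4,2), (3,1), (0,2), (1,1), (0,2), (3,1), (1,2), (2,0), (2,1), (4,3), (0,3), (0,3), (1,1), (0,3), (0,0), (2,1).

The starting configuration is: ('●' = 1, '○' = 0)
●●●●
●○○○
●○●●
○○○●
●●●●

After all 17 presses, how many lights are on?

step 0: ●●●●
●○○○
●○●●
○○○●
●●●●
step 1: ●●●●
●○○○
●○●●
○○●●
●○○○
step 2: ●●●●
●○○○
●○●●
○○○●
●●●●
step 3: ●●●●
●○○○
●●●●
●●●●
●○●●
step 4: ●○○○
●○●○
●●●●
●●●●
●○●●
step 5: ●●○○
○●○○
●○●●
●●●●
●○●●
step 6: ●○●●
○●●○
●○●●
●●●●
●○●●
step 7: ●○●●
○●●○
●●●●
○○○●
●●●●
step 8: ●○○●
○○○●
●●○●
○○○●
●●●●
step 9: ●○○●
●○○●
○○○●
●○○●
●●●●
step 10: ●○○●
●●○●
●●●●
●●○●
●●●●
step 11: ●○○●
●●○●
●●●●
●●○○
●●○○
step 12: ●○●○
●●○○
●●●●
●●○○
●●○○
step 13: ●○○●
●●○●
●●●●
●●○○
●●○○
step 14: ●●○●
○○●●
●○●●
●●○○
●●○○
step 15: ●●●○
○○●○
●○●●
●●○○
●●○○
step 16: ○○●○
●○●○
●○●●
●●○○
●●○○
step 17: ○○●○
●●●○
○●○●
●○○○
●●○○

9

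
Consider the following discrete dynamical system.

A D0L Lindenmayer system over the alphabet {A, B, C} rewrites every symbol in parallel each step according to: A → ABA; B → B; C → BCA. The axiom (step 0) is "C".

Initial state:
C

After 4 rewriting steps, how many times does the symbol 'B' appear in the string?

[0] C
[1] BCA
[2] BBCAABA
[3] BBBCAABAABABABA
[4] BBBBCAABAABABABAABABABABABABABA

15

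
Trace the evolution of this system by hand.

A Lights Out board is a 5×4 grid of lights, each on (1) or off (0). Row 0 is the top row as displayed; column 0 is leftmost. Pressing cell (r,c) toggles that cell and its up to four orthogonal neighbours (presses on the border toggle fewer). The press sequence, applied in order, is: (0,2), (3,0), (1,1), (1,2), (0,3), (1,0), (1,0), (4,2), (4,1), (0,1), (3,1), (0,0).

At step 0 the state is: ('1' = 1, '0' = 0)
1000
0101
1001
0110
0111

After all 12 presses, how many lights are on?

t=0: 1000
0101
1001
0110
0111
t=1: 1111
0111
1001
0110
0111
t=2: 1111
0111
0001
1010
1111
t=3: 1011
1001
0101
1010
1111
t=4: 1001
1110
0111
1010
1111
t=5: 1010
1111
0111
1010
1111
t=6: 0010
0011
1111
1010
1111
t=7: 1010
1111
0111
1010
1111
t=8: 1010
1111
0111
1000
1000
t=9: 1010
1111
0111
1100
0110
t=10: 0100
1011
0111
1100
0110
t=11: 0100
1011
0011
0010
0010
t=12: 1000
0011
0011
0010
0010

7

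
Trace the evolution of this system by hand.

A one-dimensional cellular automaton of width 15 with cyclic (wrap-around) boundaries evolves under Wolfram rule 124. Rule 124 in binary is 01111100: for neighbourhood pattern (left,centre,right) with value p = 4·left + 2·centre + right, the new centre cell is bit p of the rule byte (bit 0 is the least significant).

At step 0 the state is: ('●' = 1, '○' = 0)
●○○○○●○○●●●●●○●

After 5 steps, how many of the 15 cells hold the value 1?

8

[0] ●○○○○●○○●●●●●○●
[1] ●●○○○●●○●○○○●●●
[2] ○●●○○●●●●●○○●○○
[3] ○●●●○●○○○●●○●●○
[4] ○●○●●●●○○●●●●●●
[5] ●●●●○○●●○●○○○○●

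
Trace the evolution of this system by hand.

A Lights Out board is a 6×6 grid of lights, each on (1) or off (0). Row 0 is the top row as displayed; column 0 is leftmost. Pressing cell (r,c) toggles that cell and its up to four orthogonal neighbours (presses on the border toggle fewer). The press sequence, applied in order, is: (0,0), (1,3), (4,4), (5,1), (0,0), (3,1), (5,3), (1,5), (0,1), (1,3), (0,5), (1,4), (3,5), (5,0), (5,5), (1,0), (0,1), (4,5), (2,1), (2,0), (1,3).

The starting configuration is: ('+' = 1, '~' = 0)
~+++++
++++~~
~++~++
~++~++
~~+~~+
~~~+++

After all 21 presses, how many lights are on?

20

k=0  ~+++++
++++~~
~++~++
~++~++
~~+~~+
~~~+++
k=1  +~++++
~+++~~
~++~++
~++~++
~~+~~+
~~~+++
k=2  +~+~++
~+~~+~
~+++++
~++~++
~~+~~+
~~~+++
k=3  +~+~++
~+~~+~
~+++++
~++~~+
~~+++~
~~~+~+
k=4  +~+~++
~+~~+~
~+++++
~++~~+
~++++~
++++~+
k=5  ~++~++
++~~+~
~+++++
~++~~+
~++++~
++++~+
k=6  ~++~++
++~~+~
~~++++
+~~~~+
~~+++~
++++~+
k=7  ~++~++
++~~+~
~~++++
+~~~~+
~~+~+~
++~~++
k=8  ~++~+~
++~~~+
~~+++~
+~~~~+
~~+~+~
++~~++
k=9  +~~~+~
+~~~~+
~~+++~
+~~~~+
~~+~+~
++~~++
k=10  +~~++~
+~++++
~~+~+~
+~~~~+
~~+~+~
++~~++
k=11  +~~+~+
+~+++~
~~+~+~
+~~~~+
~~+~+~
++~~++
k=12  +~~+++
+~+~~+
~~+~~~
+~~~~+
~~+~+~
++~~++
k=13  +~~+++
+~+~~+
~~+~~+
+~~~+~
~~+~++
++~~++
k=14  +~~+++
+~+~~+
~~+~~+
+~~~+~
+~+~++
~~~~++
k=15  +~~+++
+~+~~+
~~+~~+
+~~~+~
+~+~+~
~~~~~~
k=16  ~~~+++
~++~~+
+~+~~+
+~~~+~
+~+~+~
~~~~~~
k=17  ++++++
~~+~~+
+~+~~+
+~~~+~
+~+~+~
~~~~~~
k=18  ++++++
~~+~~+
+~+~~+
+~~~++
+~+~~+
~~~~~+
k=19  ++++++
~++~~+
~+~~~+
++~~++
+~+~~+
~~~~~+
k=20  ++++++
+++~~+
+~~~~+
~+~~++
+~+~~+
~~~~~+
k=21  +++~++
++~+++
+~~+~+
~+~~++
+~+~~+
~~~~~+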